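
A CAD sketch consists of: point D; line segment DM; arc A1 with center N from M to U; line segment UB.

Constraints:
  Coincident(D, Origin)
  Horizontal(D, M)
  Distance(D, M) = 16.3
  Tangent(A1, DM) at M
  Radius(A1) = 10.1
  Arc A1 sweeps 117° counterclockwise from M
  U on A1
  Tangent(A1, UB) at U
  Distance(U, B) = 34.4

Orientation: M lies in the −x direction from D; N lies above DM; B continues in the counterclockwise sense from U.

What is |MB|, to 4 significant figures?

45.82

D is at the origin; DM is horizontal with |DM| = 16.3 and M on the −x side, so M = (-16.30, 0.000). Since A1 is tangent to DM there, NM ⟂ DM, so N = M + (0, 10.1) = (-16.30, 10.10). On A1, M sits at bearing -90° from N; a 117° counterclockwise sweep puts U at bearing 27°, so U = N + 10.1·(cos 27°, sin 27°) = (-7.301, 14.69). A1 meets UB tangentially, so NU is at right angles to UB, so UB runs along (−sin 27°, cos 27°); with |UB| = 34.4, B = (-22.92, 45.34). Then |MB| = |B − M| = 45.82.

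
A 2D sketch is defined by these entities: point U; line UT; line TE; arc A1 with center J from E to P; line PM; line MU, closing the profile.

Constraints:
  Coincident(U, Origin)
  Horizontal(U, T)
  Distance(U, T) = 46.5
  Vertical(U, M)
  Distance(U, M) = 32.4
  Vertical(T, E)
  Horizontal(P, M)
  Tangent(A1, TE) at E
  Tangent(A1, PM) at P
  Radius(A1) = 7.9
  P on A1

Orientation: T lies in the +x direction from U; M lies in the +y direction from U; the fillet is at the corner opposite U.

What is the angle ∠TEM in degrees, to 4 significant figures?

99.64°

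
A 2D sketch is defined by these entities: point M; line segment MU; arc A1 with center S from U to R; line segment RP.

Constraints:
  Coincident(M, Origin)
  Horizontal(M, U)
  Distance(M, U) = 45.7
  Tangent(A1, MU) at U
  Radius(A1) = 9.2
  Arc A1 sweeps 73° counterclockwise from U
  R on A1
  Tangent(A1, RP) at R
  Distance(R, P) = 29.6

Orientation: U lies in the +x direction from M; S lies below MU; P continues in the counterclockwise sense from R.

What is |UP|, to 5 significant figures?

38.946

M is at the origin; MU is horizontal with |MU| = 45.7 and U on the +x side, so U = (45.700, 0.0000). Since A1 is tangent to MU there, SU ⟂ MU, so S = U + (0, -9.2) = (45.700, -9.2000). On A1, U sits at bearing 90° from S; a 73° counterclockwise sweep puts R at bearing 163°, so R = S + 9.2·(cos 163°, sin 163°) = (36.902, -6.5102). Tangency of A1 to RP means the radius SR is perpendicular to RP, so RP runs along (−sin 163°, cos 163°); with |RP| = 29.6, P = (28.248, -34.817). Then |UP| = |P − U| = 38.946.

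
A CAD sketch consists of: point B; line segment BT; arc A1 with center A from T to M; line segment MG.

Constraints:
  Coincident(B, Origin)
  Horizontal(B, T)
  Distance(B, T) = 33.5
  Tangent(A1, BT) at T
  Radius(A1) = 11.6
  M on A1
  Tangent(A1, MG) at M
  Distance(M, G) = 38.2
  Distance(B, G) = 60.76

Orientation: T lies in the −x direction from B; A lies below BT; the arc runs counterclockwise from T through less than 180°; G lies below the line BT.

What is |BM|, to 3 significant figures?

47.1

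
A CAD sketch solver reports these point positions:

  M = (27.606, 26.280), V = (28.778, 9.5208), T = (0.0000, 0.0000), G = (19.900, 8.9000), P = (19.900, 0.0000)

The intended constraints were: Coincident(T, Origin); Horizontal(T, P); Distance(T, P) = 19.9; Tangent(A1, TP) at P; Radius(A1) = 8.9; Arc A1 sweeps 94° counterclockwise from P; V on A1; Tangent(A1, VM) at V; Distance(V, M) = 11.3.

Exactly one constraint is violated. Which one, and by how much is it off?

Distance(V, M) = 11.3 — off by 5.50.

T = (0.00, 0.00) ✓; T.y = 0.00, P.y = 0.00 ✓; |TP| = 19.90 ✓; ∠(GP, PT) = 90.00° ✓; |GP| = 8.900 ✓; bearing(G→V) − bearing(G→P) = 94.00° ✓; |GV| = 8.900 ✓; ∠(GV, VM) = 90.00° ✓; |VM| = 16.80 ✗.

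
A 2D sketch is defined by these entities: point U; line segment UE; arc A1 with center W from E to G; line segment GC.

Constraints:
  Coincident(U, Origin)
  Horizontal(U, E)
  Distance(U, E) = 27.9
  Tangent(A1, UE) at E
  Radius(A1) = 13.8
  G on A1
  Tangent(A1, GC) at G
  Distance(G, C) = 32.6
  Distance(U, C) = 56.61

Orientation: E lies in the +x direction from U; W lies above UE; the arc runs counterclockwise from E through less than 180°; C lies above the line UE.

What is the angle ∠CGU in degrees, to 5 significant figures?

92.451°

Checks: U = (0.00, 0.00) ✓; |WG| = 13.80 ✓; ∠(WG, GC) = 90.00° ✓; |GC| = 32.60 ✓; |UC| = 56.61 ✓.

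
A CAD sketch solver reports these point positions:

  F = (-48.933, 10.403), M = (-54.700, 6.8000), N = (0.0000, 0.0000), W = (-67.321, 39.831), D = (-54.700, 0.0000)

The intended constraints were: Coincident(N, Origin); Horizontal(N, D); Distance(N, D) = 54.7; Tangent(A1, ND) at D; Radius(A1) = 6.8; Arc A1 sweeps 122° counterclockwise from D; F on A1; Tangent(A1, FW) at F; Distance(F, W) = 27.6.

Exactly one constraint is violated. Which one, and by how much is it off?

Distance(F, W) = 27.6 — off by 7.10.

N = (0.00, 0.00) ✓; N.y = 0.00, D.y = 0.00 ✓; |ND| = 54.70 ✓; ∠(MD, DN) = 90.00° ✓; |MD| = 6.800 ✓; bearing(M→F) − bearing(M→D) = 122.0° ✓; |MF| = 6.800 ✓; ∠(MF, FW) = 90.00° ✓; |FW| = 34.70 ✗.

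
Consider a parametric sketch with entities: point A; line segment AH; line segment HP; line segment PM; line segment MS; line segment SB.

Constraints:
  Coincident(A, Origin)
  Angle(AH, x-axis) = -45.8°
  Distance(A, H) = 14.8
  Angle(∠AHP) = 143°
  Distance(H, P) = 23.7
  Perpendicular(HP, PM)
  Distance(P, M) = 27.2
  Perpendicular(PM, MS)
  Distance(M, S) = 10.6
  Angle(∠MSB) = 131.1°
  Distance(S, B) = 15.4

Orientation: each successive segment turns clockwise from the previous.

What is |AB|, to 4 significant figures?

16.24

PM is perpendicular to MS, so MS runs at 97.20°; with |MS| = 10.6, S = (-15.03, -27.02). ∠MSB = 131.1° gives SB at 48.30° from the x-axis; with |SB| = 15.4, B = (-4.781, -15.52). Then |AB| = |B − A| = 16.24.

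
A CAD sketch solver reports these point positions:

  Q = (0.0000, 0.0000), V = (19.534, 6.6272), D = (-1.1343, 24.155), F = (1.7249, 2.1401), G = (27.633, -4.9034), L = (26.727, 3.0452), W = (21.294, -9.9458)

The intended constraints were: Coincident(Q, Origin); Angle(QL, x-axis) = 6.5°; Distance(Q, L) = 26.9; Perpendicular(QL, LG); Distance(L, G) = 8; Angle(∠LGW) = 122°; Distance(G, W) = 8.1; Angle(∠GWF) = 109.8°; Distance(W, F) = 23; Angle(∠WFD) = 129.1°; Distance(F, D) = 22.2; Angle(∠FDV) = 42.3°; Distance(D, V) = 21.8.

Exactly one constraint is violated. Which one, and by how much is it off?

Distance(D, V) = 21.8 — off by 5.30.

Q = (0.00, 0.00) ✓; QL at 6.500° ✓; |QL| = 26.90 ✓; ∠(QL, LG) = 90.00° ✓; |LG| = 8.000 ✓; ∠LGW = 122.0° ✓; |GW| = 8.100 ✓; ∠GWF = 109.8° ✓; |WF| = 23.00 ✓; ∠WFD = 129.1° ✓; |FD| = 22.20 ✓; ∠FDV = 42.30° ✓; |DV| = 27.10 ✗.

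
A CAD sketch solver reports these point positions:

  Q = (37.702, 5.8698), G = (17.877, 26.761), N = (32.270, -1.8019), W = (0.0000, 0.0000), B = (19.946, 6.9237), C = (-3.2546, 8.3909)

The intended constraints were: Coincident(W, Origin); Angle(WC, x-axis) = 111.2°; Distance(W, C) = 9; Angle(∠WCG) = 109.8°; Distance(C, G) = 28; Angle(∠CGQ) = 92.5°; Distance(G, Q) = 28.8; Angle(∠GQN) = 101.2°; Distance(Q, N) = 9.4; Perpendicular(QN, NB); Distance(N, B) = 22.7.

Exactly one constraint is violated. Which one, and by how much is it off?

Distance(N, B) = 22.7 — off by 7.60.

W = (0.00, 0.00) ✓; WC at 111.2° ✓; |WC| = 9.000 ✓; ∠WCG = 109.8° ✓; |CG| = 28.00 ✓; ∠CGQ = 92.50° ✓; |GQ| = 28.80 ✓; ∠GQN = 101.2° ✓; |QN| = 9.400 ✓; ∠(QN, NB) = 90.00° ✓; |NB| = 15.10 ✗.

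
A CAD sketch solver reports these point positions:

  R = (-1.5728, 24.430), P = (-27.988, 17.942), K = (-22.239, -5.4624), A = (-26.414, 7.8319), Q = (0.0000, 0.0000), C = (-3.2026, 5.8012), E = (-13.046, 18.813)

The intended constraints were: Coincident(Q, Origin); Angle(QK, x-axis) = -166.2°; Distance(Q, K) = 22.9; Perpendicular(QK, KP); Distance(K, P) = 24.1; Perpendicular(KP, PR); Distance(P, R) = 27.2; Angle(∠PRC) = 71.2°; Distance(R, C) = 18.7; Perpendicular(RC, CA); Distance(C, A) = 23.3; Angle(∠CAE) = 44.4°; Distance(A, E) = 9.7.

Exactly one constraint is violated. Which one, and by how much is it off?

Distance(A, E) = 9.7 — off by 7.60.

Q = (0.00, 0.00) ✓; QK at -166.2° ✓; |QK| = 22.90 ✓; ∠(QK, KP) = 90.00° ✓; |KP| = 24.10 ✓; ∠(KP, PR) = 90.00° ✓; |PR| = 27.20 ✓; ∠PRC = 71.20° ✓; |RC| = 18.70 ✓; ∠(RC, CA) = 90.00° ✓; |CA| = 23.30 ✓; ∠CAE = 44.40° ✓; |AE| = 17.30 ✗.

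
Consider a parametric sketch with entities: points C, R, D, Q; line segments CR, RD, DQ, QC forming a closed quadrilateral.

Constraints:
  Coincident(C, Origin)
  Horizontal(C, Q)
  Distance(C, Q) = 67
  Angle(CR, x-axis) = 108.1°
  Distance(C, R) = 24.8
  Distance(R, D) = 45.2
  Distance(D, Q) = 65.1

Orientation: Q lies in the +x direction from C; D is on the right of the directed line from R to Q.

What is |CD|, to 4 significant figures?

20.43

Checks: |CQ| = 67.00 ✓; |CR| = 24.80 ✓; |RD| = 45.20 ✓; |DQ| = 65.10 ✓.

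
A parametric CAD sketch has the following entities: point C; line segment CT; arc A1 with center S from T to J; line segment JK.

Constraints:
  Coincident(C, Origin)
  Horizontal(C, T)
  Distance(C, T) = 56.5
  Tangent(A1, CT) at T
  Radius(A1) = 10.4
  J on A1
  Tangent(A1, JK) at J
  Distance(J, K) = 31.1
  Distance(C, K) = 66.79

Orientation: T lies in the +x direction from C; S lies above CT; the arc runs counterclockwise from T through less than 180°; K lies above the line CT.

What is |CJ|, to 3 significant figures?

67.5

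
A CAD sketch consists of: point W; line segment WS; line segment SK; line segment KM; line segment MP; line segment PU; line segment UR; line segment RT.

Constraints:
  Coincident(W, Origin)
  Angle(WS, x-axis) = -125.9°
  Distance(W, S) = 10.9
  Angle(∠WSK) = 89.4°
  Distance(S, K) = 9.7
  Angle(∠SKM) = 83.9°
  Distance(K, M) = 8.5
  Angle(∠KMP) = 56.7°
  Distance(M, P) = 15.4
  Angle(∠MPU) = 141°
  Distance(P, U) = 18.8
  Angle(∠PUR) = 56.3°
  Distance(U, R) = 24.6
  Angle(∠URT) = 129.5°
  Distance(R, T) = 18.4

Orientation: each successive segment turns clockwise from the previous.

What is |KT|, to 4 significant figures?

13.68

W is at the origin; WS runs at -125.9° with length 10.9, so S = (-6.391, -8.829). ∠WSK = 89.4° gives SK at 143.5° from the x-axis; with |SK| = 9.7, K = (-14.19, -3.060). ∠SKM = 83.9° gives KM at 47.40° from the x-axis; with |KM| = 8.5, M = (-8.435, 3.197). ∠KMP = 56.7° gives MP at -75.90° from the x-axis; with |MP| = 15.4, P = (-4.684, -11.74). ∠MPU = 141.0° gives PU at -114.9° from the x-axis; with |PU| = 18.8, U = (-12.60, -28.79). ∠PUR = 56.3° gives UR at 121.4° from the x-axis; with |UR| = 24.6, R = (-25.42, -7.794). ∠URT = 129.5° gives RT at 70.90° from the x-axis; with |RT| = 18.4, T = (-19.40, 9.593). Then |KT| = |T − K| = 13.68.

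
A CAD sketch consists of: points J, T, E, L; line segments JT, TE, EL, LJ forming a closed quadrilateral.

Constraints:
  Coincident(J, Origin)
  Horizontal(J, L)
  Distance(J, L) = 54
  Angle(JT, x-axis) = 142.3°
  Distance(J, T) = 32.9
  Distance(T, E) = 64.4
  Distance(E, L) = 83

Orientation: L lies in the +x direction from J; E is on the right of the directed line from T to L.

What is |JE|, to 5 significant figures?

46.656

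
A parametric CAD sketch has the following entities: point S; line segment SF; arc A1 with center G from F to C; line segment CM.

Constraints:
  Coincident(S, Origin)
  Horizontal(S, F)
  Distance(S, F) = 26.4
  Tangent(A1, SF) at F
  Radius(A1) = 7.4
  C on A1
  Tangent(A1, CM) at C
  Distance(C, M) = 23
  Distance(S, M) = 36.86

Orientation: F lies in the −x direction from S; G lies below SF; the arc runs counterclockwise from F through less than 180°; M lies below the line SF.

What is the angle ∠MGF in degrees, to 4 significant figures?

165.3°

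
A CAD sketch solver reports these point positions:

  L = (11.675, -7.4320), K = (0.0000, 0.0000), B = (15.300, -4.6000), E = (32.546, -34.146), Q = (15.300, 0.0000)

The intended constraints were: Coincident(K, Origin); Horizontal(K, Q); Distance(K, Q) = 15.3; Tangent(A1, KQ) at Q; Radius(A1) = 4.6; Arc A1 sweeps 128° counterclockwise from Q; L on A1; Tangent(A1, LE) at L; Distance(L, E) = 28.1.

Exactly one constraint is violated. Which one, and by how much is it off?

Distance(L, E) = 28.1 — off by 5.80.

K = (0.00, 0.00) ✓; K.y = 0.00, Q.y = 0.00 ✓; |KQ| = 15.30 ✓; ∠(BQ, QK) = 90.00° ✓; |BQ| = 4.600 ✓; bearing(B→L) − bearing(B→Q) = 128.0° ✓; |BL| = 4.600 ✓; ∠(BL, LE) = 90.00° ✓; |LE| = 33.90 ✗.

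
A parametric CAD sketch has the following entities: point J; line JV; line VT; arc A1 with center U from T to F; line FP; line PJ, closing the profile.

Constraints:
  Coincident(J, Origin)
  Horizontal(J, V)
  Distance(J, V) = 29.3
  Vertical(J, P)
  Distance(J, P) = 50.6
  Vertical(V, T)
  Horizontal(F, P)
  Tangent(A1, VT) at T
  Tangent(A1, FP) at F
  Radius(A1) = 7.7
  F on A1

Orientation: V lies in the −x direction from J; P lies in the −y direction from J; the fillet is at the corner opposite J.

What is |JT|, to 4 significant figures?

51.95

J is at the origin; J and V share the same y with |JV| = 29.3 and V on the −x side, so V = (-29.30, 0.000). JP is vertical with |JP| = 50.6 and P on the −y side, so P = (0.000, -50.60). The virtual corner opposite J is at (-29.30, -50.60). Tangency of A1 to VT means the radius UT is perpendicular to VT and the tangent condition forces UF to be normal to FP, with radius 7.7, so the center U sits 7.7 in from both sides at U = (-21.60, -42.90). That places the tangent points at T = (-29.30, -42.90) on VT and F = (-21.60, -50.60) on FP. Then |JT| = |T − J| = 51.95.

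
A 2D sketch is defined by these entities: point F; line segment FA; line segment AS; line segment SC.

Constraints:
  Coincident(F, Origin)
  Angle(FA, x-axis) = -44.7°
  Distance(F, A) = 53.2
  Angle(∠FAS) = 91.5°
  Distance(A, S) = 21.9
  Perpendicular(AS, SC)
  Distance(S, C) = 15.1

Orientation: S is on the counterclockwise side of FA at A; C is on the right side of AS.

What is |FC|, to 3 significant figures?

72.1

F is at the origin; FA runs at -44.7° with length 53.2, so A = 53.2·(cos -44.7°, sin -44.7°) = (37.8, -37.4). ∠FAS = 91.5°, so AS runs at -44.7° + (180° − 91.5°) = 43.8° from the x-axis; with |AS| = 21.9, S = A + 21.9·(cos 43.8°, sin 43.8°) = (53.6, -22.3). AS ⟂ SC; with |SC| = 15.1 on the right of AS, C = S + 15.1·(0.692, -0.722) = (64.1, -33.2). Then |FC| = |C − F| = 72.1.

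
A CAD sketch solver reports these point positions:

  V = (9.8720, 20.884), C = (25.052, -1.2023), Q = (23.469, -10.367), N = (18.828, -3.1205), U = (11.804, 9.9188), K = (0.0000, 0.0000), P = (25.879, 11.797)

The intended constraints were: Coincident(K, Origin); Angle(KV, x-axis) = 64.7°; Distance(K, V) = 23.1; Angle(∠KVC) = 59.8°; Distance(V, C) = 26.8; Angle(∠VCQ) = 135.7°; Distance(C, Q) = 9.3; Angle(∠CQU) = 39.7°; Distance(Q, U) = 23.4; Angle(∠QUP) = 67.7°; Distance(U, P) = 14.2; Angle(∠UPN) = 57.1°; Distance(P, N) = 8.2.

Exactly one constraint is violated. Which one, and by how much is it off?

Distance(P, N) = 8.2 — off by 8.30.

K = (0.00, 0.00) ✓; KV at 64.70° ✓; |KV| = 23.10 ✓; ∠KVC = 59.80° ✓; |VC| = 26.80 ✓; ∠VCQ = 135.7° ✓; |CQ| = 9.300 ✓; ∠CQU = 39.70° ✓; |QU| = 23.40 ✓; ∠QUP = 67.70° ✓; |UP| = 14.20 ✓; ∠UPN = 57.10° ✓; |PN| = 16.50 ✗.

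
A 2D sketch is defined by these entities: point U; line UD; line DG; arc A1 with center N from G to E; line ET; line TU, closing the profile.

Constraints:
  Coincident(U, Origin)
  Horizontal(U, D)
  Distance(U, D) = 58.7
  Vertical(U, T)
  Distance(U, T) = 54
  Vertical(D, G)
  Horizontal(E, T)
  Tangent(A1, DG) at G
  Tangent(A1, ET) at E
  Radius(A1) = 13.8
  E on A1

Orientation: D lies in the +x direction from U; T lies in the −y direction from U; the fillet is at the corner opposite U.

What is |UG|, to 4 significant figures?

71.15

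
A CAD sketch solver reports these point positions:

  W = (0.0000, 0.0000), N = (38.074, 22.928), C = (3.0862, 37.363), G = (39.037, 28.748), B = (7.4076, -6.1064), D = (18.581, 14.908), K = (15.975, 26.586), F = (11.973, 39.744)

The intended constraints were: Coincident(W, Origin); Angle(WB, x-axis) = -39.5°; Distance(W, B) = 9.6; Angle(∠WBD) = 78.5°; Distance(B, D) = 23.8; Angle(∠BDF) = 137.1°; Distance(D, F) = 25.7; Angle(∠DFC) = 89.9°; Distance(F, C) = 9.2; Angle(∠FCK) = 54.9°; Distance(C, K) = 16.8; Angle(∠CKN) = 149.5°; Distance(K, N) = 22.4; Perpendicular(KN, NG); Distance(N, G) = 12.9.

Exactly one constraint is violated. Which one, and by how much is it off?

Distance(N, G) = 12.9 — off by 7.00.

W = (0.00, 0.00) ✓; WB at -39.50° ✓; |WB| = 9.600 ✓; ∠WBD = 78.50° ✓; |BD| = 23.80 ✓; ∠BDF = 137.1° ✓; |DF| = 25.70 ✓; ∠DFC = 89.90° ✓; |FC| = 9.200 ✓; ∠FCK = 54.90° ✓; |CK| = 16.80 ✓; ∠CKN = 149.5° ✓; |KN| = 22.40 ✓; ∠(KN, NG) = 90.00° ✓; |NG| = 5.899 ✗.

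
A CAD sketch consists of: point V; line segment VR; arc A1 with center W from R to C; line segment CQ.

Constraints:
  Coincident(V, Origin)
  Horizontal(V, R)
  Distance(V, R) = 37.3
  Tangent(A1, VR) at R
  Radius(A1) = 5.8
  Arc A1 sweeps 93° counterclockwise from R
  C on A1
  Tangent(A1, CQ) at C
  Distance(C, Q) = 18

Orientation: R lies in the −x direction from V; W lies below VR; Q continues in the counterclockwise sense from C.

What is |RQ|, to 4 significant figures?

24.56

On A1, R sits at bearing 90° from W; a 93° counterclockwise sweep puts C at bearing 183°, so C = W + 5.8·(cos 183°, sin 183°) = (-43.09, -6.104). A1 meets CQ tangentially, so WC is at right angles to CQ, so CQ runs along (−sin 183°, cos 183°); with |CQ| = 18.0, Q = (-42.15, -24.08). Then |RQ| = |Q − R| = 24.56.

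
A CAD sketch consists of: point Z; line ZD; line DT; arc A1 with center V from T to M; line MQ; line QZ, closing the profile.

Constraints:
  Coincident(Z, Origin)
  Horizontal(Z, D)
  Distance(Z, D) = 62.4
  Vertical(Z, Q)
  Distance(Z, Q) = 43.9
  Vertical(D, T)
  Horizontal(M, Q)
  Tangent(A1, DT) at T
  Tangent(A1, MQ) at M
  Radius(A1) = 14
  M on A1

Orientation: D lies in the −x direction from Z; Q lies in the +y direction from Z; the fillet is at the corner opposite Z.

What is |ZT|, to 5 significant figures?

69.194

The virtual corner opposite Z is at (-62.400, 43.900). A1 meets DT tangentially, so VT is at right angles to DT and since A1 is tangent to MQ there, VM ⟂ MQ, with radius 14.0, so the center V sits 14.0 in from both sides at V = (-48.400, 29.900). That places the tangent points at T = (-62.400, 29.900) on DT and M = (-48.400, 43.900) on MQ. Then |ZT| = |T − Z| = 69.194.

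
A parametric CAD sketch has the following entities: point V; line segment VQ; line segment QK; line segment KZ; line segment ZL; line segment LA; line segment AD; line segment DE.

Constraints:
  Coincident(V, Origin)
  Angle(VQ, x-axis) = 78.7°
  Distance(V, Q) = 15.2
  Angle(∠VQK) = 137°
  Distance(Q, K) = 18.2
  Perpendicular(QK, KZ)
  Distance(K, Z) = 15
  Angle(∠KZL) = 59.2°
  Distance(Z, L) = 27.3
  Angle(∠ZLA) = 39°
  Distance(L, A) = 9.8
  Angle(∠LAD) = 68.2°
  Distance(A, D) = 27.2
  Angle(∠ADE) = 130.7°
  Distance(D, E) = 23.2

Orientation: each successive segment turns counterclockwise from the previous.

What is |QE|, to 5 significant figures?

43.040

V is at the origin; VQ runs at 78.7° with length 15.2, so Q = (2.9784, 14.905). ∠VQK = 137.0° gives QK at 121.70° from the x-axis; with |QK| = 18.2, K = (-6.5852, 30.390). The perpendicularity gives KZ at right angles to QK, so KZ runs at -148.30°; with |KZ| = 15.0, Z = (-19.347, 22.508). ∠KZL = 59.2° gives ZL at -27.500° from the x-axis; with |ZL| = 27.3, L = (4.8680, 9.9023). ∠ZLA = 39.0° gives LA at 113.50° from the x-axis; with |LA| = 9.8, A = (0.96029, 18.889). ∠LAD = 68.2° gives AD at -134.70° from the x-axis; with |AD| = 27.2, D = (-18.172, -0.44426). ∠ADE = 130.7° gives DE at -85.400° from the x-axis; with |DE| = 23.2, E = (-16.311, -23.570). Then |QE| = |E − Q| = 43.040.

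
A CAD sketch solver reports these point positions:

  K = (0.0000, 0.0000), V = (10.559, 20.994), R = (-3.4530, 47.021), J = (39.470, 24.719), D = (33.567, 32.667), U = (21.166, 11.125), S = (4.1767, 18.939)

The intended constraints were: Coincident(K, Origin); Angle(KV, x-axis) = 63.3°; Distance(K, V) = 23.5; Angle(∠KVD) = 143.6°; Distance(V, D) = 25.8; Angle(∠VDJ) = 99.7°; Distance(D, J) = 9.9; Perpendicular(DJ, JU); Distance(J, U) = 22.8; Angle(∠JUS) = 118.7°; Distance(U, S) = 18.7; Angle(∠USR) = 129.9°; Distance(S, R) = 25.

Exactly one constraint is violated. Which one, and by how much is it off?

Distance(S, R) = 25 — off by 4.10.

K = (0.00, 0.00) ✓; KV at 63.30° ✓; |KV| = 23.50 ✓; ∠KVD = 143.6° ✓; |VD| = 25.80 ✓; ∠VDJ = 99.70° ✓; |DJ| = 9.900 ✓; ∠(DJ, JU) = 90.00° ✓; |JU| = 22.80 ✓; ∠JUS = 118.7° ✓; |US| = 18.70 ✓; ∠USR = 129.9° ✓; |SR| = 29.10 ✗.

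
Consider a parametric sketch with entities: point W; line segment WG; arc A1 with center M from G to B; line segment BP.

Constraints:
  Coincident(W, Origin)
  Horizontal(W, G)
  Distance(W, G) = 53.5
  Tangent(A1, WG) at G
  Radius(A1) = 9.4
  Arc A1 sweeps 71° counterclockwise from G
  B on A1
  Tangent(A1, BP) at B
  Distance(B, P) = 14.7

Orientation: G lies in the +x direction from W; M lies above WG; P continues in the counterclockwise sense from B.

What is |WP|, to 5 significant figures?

70.156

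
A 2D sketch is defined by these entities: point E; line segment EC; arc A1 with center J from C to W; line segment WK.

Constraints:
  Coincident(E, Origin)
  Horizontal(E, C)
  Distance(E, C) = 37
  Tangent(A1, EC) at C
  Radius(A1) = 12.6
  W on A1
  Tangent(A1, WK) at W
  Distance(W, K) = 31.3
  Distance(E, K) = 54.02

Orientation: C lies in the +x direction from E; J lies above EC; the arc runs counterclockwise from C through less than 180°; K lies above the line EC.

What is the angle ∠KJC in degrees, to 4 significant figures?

166.7°

Checks: |JW| = 12.60 ✓; ∠(JW, WK) = 90.00° ✓; |WK| = 31.30 ✓; |EK| = 54.02 ✓.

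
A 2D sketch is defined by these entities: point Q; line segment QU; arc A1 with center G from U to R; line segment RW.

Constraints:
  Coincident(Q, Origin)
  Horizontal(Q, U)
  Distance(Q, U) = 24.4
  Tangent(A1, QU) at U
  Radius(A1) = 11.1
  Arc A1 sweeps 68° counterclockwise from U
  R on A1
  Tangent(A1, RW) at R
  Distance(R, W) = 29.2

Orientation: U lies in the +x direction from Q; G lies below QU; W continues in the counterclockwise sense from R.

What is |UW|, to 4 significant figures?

40.10

Q is at the origin; Q and U share the same y with |QU| = 24.4 and U on the +x side, so U = (24.40, 0.000). Since A1 is tangent to QU there, GU ⟂ QU, so G = U + (0, -11.1) = (24.40, -11.10). On A1, U sits at bearing 90° from G; a 68° counterclockwise sweep puts R at bearing 158°, so R = G + 11.1·(cos 158°, sin 158°) = (14.11, -6.942). Since A1 is tangent to RW there, GR ⟂ RW, so RW runs along (−sin 158°, cos 158°); with |RW| = 29.2, W = (3.170, -34.02). Then |UW| = |W − U| = 40.10.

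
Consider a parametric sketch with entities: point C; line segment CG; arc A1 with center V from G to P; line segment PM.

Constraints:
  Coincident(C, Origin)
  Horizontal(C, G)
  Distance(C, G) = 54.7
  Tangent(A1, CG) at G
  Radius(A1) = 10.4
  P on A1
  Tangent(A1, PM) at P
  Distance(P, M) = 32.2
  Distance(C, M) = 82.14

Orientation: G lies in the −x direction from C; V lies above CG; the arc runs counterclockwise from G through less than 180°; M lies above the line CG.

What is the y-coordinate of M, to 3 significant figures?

39.5

Checks: |VP| = 10.40 ✓; ∠(VP, PM) = 90.00° ✓; |PM| = 32.20 ✓; |CM| = 82.14 ✓.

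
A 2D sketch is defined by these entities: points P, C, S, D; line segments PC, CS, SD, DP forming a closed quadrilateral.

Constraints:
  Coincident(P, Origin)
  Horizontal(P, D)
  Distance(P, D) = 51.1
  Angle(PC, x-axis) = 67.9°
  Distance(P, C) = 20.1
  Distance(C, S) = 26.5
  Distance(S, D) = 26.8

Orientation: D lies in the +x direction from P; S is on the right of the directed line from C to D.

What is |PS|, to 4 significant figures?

24.44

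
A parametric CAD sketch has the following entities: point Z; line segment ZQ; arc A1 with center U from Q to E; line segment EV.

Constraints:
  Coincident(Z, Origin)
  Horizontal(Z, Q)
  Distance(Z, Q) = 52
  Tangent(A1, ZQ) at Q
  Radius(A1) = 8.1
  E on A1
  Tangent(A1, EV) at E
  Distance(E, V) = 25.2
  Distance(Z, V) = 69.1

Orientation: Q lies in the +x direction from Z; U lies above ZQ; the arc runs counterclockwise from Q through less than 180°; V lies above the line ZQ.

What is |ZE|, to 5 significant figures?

60.618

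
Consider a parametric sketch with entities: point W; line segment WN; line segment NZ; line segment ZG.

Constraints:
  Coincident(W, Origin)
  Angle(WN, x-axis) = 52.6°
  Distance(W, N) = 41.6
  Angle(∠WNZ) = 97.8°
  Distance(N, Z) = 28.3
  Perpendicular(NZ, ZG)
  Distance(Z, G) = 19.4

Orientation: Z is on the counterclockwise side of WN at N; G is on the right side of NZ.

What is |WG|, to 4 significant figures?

69.47

∠WNZ = 97.8°, so NZ runs at 52.6° + (180° − 97.8°) = 134.8° from the x-axis; with |NZ| = 28.3, Z = N + 28.3·(cos 134.8°, sin 134.8°) = (5.326, 53.13). NZ ⟂ ZG; with |ZG| = 19.4 on the right of NZ, G = Z + 19.4·(0.7096, 0.7046) = (19.09, 66.80). Then |WG| = |G − W| = 69.47.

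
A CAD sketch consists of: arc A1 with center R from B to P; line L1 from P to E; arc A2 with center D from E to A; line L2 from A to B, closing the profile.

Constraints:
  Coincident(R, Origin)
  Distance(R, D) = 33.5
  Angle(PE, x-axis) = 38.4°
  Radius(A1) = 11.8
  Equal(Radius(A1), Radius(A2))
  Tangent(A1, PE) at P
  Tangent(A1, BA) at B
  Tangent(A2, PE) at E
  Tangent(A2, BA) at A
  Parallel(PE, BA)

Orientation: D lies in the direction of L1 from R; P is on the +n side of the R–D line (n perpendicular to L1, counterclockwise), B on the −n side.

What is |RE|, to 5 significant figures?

35.517

The slot axis is L1's direction at 38.4°, so u = (cos 38.4°, sin 38.4°) = (0.78369, 0.62115) and n = (−sin 38.4°, cos 38.4°) = (-0.62115, 0.78369). R is at the origin and D lies 33.5 along u from R, so D = 33.5·u = (26.254, 20.808). Tangency of A1 to both parallel lines with radius 11.8 puts P and B at R ± 11.8·n: P = (-7.3295, 9.2476), B = (7.3295, -9.2476). Equal radii place E and A the same way about D: E = D + 11.8·n = (18.924, 30.056), A = D − 11.8·n = (33.583, 11.561). Then |RE| = |E − R| = 35.517.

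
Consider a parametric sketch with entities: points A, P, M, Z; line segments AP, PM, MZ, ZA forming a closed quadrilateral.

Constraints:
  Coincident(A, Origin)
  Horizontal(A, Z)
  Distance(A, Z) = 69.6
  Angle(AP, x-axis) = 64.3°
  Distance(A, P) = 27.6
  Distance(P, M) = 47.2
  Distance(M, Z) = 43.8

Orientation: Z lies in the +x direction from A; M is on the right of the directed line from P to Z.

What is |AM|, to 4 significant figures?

35.39

Checks: |PM| = 47.20 ✓; |MZ| = 43.80 ✓.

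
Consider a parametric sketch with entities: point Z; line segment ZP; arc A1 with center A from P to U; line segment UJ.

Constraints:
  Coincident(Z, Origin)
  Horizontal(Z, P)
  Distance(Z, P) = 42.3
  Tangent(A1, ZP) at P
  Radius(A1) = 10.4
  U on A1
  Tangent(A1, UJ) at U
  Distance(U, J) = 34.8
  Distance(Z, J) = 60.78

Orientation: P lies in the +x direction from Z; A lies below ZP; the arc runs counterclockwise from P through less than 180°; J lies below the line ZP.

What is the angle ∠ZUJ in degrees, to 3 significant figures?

123°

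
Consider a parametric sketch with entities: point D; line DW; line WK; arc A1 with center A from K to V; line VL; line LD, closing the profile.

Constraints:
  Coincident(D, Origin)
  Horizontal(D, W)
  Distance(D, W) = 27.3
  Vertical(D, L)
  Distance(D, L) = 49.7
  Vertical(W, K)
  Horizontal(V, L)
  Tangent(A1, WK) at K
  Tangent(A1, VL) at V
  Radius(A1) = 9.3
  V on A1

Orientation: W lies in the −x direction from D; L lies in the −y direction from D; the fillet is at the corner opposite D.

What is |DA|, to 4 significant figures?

44.23

D is at the origin; DW is horizontal with |DW| = 27.3 and W on the −x side, so W = (-27.30, 0.000). D and L share the same x with |DL| = 49.7 and L on the −y side, so L = (0.000, -49.70). The virtual corner opposite D is at (-27.30, -49.70). Tangency of A1 to WK means the radius AK is perpendicular to WK and the tangent condition forces AV to be normal to VL, with radius 9.3, so the center A sits 9.3 in from both sides at A = (-18.00, -40.40). Then |DA| = |A − D| = 44.23.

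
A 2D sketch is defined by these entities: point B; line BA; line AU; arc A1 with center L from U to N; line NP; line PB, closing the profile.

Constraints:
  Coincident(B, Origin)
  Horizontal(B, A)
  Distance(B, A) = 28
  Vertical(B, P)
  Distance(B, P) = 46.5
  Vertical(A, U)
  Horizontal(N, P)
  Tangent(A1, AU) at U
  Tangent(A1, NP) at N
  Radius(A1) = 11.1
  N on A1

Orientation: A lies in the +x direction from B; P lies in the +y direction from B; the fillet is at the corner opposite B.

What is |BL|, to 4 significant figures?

39.23

BP is vertical with |BP| = 46.5 and P on the +y side, so P = (0.000, 46.50). The virtual corner opposite B is at (28.00, 46.50). The tangent condition forces LU to be normal to AU and A1 meets NP tangentially, so LN is at right angles to NP, with radius 11.1, so the center L sits 11.1 in from both sides at L = (16.90, 35.40). Then |BL| = |L − B| = 39.23.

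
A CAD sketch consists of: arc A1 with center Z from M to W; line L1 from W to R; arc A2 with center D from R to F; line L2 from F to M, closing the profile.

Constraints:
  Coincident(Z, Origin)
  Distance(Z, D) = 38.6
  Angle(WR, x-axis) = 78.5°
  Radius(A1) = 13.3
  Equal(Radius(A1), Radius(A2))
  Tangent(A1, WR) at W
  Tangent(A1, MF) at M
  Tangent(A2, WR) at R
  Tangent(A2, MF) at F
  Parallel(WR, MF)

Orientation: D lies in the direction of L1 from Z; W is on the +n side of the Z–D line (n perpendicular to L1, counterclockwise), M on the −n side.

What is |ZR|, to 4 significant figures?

40.83

The slot axis is L1's direction at 78.5°, so u = (cos 78.5°, sin 78.5°) = (0.1994, 0.9799) and n = (−sin 78.5°, cos 78.5°) = (-0.9799, 0.1994). Z is at the origin and D lies 38.6 along u from Z, so D = 38.6·u = (7.696, 37.83). Tangency of A1 to both parallel lines with radius 13.3 puts W and M at Z ± 13.3·n: W = (-13.03, 2.652), M = (13.03, -2.652). Equal radii place R and F the same way about D: R = D + 13.3·n = (-5.337, 40.48), F = D − 13.3·n = (20.73, 35.17). Then |ZR| = |R − Z| = 40.83.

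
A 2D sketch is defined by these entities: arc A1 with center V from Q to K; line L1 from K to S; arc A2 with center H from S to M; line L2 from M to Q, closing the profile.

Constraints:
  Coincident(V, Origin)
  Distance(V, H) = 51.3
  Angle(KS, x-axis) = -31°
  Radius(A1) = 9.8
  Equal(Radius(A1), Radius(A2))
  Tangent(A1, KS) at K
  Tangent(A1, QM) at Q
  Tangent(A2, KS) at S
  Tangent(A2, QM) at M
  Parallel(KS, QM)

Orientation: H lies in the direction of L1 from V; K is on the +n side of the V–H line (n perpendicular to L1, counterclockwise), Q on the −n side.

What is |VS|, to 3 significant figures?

52.2

Tangency of A1 to both parallel lines with radius 9.8 puts K and Q at V ± 9.8·n: K = (5.05, 8.40), Q = (-5.05, -8.40). Equal radii place S and M the same way about H: S = H + 9.8·n = (49.0, -18.0), M = H − 9.8·n = (38.9, -34.8). Then |VS| = |S − V| = 52.2.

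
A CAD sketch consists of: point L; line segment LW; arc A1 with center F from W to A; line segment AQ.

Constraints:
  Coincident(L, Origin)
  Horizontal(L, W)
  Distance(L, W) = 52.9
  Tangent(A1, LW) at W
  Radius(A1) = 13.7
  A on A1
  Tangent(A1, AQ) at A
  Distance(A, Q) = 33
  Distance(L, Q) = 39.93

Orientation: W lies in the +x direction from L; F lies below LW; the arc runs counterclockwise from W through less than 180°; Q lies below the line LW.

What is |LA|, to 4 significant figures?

42.09

Checks: ∠(FW, WL) = 90.00° ✓; |FW| = 13.70 ✓; |FA| = 13.70 ✓; ∠(FA, AQ) = 90.00° ✓; |AQ| = 33.00 ✓; |LQ| = 39.93 ✓.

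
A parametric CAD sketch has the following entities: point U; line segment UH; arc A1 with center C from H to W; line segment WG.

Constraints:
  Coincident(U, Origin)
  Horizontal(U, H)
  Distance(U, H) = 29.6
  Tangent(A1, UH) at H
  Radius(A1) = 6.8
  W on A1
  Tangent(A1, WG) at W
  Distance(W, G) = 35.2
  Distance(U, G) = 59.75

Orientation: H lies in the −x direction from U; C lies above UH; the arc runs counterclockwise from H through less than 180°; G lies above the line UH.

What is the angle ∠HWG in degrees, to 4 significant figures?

116.6°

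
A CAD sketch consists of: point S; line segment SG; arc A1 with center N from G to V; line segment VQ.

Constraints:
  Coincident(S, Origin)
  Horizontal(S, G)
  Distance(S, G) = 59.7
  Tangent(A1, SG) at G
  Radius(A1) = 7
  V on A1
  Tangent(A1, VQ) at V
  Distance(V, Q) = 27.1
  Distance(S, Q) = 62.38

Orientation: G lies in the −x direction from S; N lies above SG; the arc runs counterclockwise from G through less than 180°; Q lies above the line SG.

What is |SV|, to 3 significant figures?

53.2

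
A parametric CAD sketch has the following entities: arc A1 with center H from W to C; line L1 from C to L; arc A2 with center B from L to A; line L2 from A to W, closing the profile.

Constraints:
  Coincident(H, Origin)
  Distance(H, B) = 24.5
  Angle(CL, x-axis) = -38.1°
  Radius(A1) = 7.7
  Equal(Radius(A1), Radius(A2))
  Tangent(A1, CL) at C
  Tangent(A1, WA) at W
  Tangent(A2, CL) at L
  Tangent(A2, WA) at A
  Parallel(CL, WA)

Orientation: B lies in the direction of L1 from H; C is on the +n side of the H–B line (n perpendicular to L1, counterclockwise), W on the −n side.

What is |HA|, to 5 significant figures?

25.682

The slot axis is L1's direction at -38.1°, so u = (cos -38.1°, sin -38.1°) = (0.78694, -0.61704) and n = (−sin -38.1°, cos -38.1°) = (0.61704, 0.78694). H is at the origin and B lies 24.5 along u from H, so B = 24.5·u = (19.280, -15.117). Tangency of A1 to both parallel lines with radius 7.7 puts C and W at H ± 7.7·n: C = (4.7512, 6.0594), W = (-4.7512, -6.0594). Equal radii place L and A the same way about B: L = B + 7.7·n = (24.031, -9.0580), A = B − 7.7·n = (14.529, -21.177). Then |HA| = |A − H| = 25.682.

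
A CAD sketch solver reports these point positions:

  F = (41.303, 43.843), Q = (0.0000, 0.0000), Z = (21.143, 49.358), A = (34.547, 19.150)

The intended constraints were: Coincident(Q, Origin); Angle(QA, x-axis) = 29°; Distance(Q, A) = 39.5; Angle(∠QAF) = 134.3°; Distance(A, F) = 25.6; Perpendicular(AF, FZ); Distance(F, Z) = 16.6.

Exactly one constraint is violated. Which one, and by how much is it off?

Distance(F, Z) = 16.6 — off by 4.30.

Q = (0.00, 0.00) ✓; QA at 29.00° ✓; |QA| = 39.50 ✓; ∠QAF = 134.3° ✓; |AF| = 25.60 ✓; ∠(AF, FZ) = 90.00° ✓; |FZ| = 20.90 ✗.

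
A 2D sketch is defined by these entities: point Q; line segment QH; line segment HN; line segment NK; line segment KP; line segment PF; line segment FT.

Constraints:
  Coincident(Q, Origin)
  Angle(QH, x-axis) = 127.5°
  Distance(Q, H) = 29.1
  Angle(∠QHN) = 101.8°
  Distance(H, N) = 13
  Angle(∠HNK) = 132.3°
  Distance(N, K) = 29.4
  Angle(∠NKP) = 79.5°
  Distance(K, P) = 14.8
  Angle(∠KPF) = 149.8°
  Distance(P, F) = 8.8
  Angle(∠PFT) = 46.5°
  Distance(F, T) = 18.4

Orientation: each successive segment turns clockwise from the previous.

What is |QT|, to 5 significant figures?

32.135

Q is at the origin; QH runs at 127.5° with length 29.1, so H = (-17.715, 23.087). ∠QHN = 101.8° gives HN at 49.300° from the x-axis; with |HN| = 13.0, N = (-9.2377, 32.942). ∠HNK = 132.3° gives NK at 1.6000° from the x-axis; with |NK| = 29.4, K = (20.151, 33.763). ∠NKP = 79.5° gives KP at -98.900° from the x-axis; with |KP| = 14.8, P = (17.861, 19.141). ∠KPF = 149.8° gives PF at -129.10° from the x-axis; with |PF| = 8.8, F = (12.311, 12.312). ∠PFT = 46.5° gives FT at 97.400° from the x-axis; with |FT| = 18.4, T = (9.9414, 30.559). Then |QT| = |T − Q| = 32.135.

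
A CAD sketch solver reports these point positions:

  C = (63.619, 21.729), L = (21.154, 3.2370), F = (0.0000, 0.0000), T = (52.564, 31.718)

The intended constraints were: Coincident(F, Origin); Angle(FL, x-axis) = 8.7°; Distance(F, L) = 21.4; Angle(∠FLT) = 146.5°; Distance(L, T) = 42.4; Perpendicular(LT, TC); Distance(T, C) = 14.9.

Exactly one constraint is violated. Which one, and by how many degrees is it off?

Perpendicular(LT, TC) — off by 5.70°.

F = (0.00, 0.00) ✓; FL at 8.700° ✓; |FL| = 21.40 ✓; ∠FLT = 146.5° ✓; |LT| = 42.40 ✓; ∠(LT, TC) = 84.30° ✗; |TC| = 14.90 ✓.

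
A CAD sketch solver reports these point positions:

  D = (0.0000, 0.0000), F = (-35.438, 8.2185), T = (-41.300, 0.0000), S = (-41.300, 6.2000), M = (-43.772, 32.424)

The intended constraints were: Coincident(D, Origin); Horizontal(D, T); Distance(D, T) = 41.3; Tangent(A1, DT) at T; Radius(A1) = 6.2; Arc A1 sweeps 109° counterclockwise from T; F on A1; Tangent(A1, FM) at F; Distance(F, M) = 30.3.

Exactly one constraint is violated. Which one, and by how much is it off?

Distance(F, M) = 30.3 — off by 4.70.

D = (0.00, 0.00) ✓; D.y = 0.00, T.y = 0.00 ✓; |DT| = 41.30 ✓; ∠(ST, TD) = 90.00° ✓; |ST| = 6.200 ✓; bearing(S→F) − bearing(S→T) = 109.0° ✓; |SF| = 6.200 ✓; ∠(SF, FM) = 90.00° ✓; |FM| = 25.60 ✗.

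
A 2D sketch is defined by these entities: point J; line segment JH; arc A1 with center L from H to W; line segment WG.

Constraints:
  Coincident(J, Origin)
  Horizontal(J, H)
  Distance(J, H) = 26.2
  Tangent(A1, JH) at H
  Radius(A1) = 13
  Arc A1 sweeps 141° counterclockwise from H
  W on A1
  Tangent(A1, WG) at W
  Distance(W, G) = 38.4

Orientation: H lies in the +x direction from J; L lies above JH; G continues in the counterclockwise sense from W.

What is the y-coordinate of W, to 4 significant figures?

23.10

Since A1 is tangent to JH there, LH ⟂ JH, so L = H + (0, 13) = (26.20, 13.00). On A1, H sits at bearing -90° from L; a 141° counterclockwise sweep puts W at bearing 51°, so W = L + 13.0·(cos 51°, sin 51°) = (34.38, 23.10). So W.y = 23.10.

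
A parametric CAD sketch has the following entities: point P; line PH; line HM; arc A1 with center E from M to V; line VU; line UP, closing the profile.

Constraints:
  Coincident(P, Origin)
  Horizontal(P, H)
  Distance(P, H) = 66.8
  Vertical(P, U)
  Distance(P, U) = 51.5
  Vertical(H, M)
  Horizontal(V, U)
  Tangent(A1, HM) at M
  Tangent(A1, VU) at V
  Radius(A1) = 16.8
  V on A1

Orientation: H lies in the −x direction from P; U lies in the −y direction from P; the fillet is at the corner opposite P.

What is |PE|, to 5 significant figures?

60.861

P and U share the same x with |PU| = 51.5 and U on the −y side, so U = (0.0000, -51.500). The virtual corner opposite P is at (-66.800, -51.500). The tangent condition forces EM to be normal to HM and the tangent condition forces EV to be normal to VU, with radius 16.8, so the center E sits 16.8 in from both sides at E = (-50.000, -34.700). Then |PE| = |E − P| = 60.861.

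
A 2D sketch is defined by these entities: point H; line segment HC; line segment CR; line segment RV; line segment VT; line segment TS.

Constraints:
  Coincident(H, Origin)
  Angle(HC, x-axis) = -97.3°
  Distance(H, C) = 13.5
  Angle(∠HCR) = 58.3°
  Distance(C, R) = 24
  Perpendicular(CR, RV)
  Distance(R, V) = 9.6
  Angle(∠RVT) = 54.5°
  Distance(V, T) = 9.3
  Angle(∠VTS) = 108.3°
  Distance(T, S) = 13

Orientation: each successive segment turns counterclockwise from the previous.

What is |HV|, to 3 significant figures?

17.0

H is at the origin; HC runs at -97.3° with length 13.5, so C = (-1.72, -13.4). ∠HCR = 58.3° gives CR at 24.4° from the x-axis; with |CR| = 24.0, R = (20.1, -3.48). The perpendicularity gives RV at right angles to CR, so RV runs at 114°; with |RV| = 9.6, V = (16.2, 5.27). Then |HV| = |V − H| = 17.0.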